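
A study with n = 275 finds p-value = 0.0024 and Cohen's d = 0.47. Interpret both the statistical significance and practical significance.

Statistically significant (p = 0.0024 < 0.05). Cohen's d = 0.47 indicates a small effect size. Both statistical and practical significance should be considered.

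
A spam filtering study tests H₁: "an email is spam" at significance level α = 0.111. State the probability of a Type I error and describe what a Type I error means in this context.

P(Type I error) = α = 0.111. A Type I error is rejecting H₀ when H₀ is actually true (false positive) — here, concluding that an email is spam when in fact this is not the case. Consequence: a legitimate email is sent to the spam folder and the user misses it.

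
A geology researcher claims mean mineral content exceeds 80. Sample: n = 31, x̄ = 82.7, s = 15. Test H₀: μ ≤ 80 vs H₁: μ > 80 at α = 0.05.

t = (82.7 - 80)/(15/√31) = 1.002, df = 30. Critical t = 1.697. Fail to reject H₀.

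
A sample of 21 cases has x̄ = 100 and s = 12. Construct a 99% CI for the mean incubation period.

CI = x̄ ± t*(s/√n) = 100 ± 2.845(12/√21) = (92.55, 107.45)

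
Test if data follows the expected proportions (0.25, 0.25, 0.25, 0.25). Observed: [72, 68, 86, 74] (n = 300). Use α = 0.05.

Expected: [75.0, 75.0, 75.0, 75.0]. χ² = 2.4. df = 3, critical = 7.815. Fail to reject H₀.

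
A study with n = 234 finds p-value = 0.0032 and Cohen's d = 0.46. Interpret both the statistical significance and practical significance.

Statistically significant (p = 0.0032 < 0.05). Cohen's d = 0.46 indicates a small effect size. Both statistical and practical significance should be considered.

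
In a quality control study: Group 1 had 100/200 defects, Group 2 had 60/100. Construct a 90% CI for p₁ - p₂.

p̂₁ = 0.5, p̂₂ = 0.6. Difference = -0.1. CI = (-0.199, -0.001)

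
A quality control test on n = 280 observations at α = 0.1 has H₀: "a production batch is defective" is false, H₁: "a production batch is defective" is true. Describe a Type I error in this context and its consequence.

Type I error: rejecting H₀ when it is true — concluding that a production batch is defective when in fact it is not. Consequence: scrapping a good batch — wasted material and cost for no reason.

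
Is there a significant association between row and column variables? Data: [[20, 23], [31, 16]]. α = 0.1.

χ² = 3.458. df = 1, critical = 2.706. Reject H₀. Variables are dependent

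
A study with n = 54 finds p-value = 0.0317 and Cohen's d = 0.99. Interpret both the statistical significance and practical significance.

Statistically significant (p = 0.0317 < 0.05). Cohen's d = 0.99 indicates a large effect size. Both statistical and practical significance should be considered.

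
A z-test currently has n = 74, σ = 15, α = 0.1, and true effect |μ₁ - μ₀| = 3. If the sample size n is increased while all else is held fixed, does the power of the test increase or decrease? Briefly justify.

Power increases: a larger n shrinks the standard error σ/√n, moving the sampling distribution under H₁ further from the critical value.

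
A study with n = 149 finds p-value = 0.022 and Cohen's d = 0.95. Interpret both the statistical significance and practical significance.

Statistically significant (p = 0.022 < 0.05). Cohen's d = 0.95 indicates a large effect size. Both statistical and practical significance should be considered.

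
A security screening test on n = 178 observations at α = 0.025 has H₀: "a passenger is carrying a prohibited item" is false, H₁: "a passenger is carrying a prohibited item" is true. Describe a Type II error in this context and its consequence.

Type II error: failing to reject H₀ when it is false — concluding that a passenger is carrying a prohibited item is not supported when in fact it is. Consequence: letting a prohibited item through — security breach.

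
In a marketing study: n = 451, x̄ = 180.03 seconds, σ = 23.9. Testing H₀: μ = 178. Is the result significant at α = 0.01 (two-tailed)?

z = (180.03 - 178)/(23.9/√451) = 1.804. Since |z| ≤ 2.576, not significant at α = 0.01.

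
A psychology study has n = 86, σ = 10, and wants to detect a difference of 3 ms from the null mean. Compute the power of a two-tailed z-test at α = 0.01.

SE = σ/√n = 10/√86 = 1.078. Non-centrality λ = d/SE = 3/1.078 = 2.782. Power ≈ Φ(λ - z_{α/2}) = Φ(2.782 - 2.576) = Φ(0.206) = 0.582.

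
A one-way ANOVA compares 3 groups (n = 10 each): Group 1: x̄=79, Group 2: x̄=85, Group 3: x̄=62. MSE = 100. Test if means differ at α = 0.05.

Grand mean = 75.33. SS_between = 2846.67, MS_between = 1423.33. F = 14.233, F_crit ≈ 3.354. Reject H₀.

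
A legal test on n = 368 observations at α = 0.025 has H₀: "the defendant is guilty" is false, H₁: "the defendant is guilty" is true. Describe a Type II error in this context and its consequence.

Type II error: failing to reject H₀ when it is false — concluding that the defendant is guilty is not supported when in fact it is. Consequence: acquitting a guilty person.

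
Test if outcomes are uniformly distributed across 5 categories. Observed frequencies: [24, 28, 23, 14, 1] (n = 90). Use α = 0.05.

Expected = 18 each. χ² = Σ(O-E)²/E = 25.889. df = 4, critical value = 9.488. Reject H₀.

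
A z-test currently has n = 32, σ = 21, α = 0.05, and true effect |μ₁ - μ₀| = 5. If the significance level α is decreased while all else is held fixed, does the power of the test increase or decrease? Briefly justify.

Power decreases: a smaller α raises the critical value, so less of the H₁ sampling distribution falls in the rejection region.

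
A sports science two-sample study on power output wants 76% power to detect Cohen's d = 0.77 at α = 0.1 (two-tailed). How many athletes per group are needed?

z_{α/2} = 1.645, z_β = Φ⁻¹(0.76) = 0.706. For medium effect (d = 0.77): n per group = 2(z_{α/2} + z_β)²/d² = 2(1.645 + 0.706)²/0.77² = 18.6 → 19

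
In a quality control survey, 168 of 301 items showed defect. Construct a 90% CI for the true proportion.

p̂ = 0.558. CI = p̂ ± z*√(p̂(1-p̂)/n) = (0.511, 0.605)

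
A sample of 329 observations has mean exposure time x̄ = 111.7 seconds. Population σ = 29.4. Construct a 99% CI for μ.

CI = x̄ ± z*(σ/√n) = 111.7 ± 2.576(29.4/√329) = 111.7 ± 4.18 = (107.52, 115.88)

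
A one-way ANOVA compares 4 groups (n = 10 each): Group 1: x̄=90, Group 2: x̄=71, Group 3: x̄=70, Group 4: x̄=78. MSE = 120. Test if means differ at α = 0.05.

Grand mean = 77.25. SS_between = 2547.5, MS_between = 849.17. F = 7.076, F_crit ≈ 2.866. Reject H₀.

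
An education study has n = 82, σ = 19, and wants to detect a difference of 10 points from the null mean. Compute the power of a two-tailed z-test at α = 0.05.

SE = σ/√n = 19/√82 = 2.098. Non-centrality λ = d/SE = 10/2.098 = 4.766. Power ≈ Φ(λ - z_{α/2}) = Φ(4.766 - 1.96) = Φ(2.806) = 0.997.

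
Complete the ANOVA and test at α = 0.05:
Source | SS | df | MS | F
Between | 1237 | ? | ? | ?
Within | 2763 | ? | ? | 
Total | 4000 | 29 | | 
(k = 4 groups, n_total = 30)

df_between = 3, df_within = 26. MS_between = 412.33, MS_within = 106.27. F = 3.88, F_crit ≈ 2.975. Reject H₀.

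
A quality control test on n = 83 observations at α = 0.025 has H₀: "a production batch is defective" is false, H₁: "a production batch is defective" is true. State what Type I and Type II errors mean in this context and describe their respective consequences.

Type I (false positive): concluding that a production batch is defective when it is not — scrapping a good batch — wasted material and cost for no reason. Type II (false negative): failing to conclude that a production batch is defective when it is — shipping a defective batch — faulty products reach customers. Which is costlier depends on domain priorities and is a judgement call rather than a statistical fact.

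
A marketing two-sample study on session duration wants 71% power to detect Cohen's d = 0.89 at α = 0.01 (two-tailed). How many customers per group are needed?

z_{α/2} = 2.576, z_β = Φ⁻¹(0.71) = 0.553. For large effect (d = 0.89): n per group = 2(z_{α/2} + z_β)²/d² = 2(2.576 + 0.553)²/0.89² = 24.7 → 25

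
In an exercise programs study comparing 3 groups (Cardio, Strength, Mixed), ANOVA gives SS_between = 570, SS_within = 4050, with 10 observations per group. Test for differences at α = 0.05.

df_between = 2, df_within = 27. F = MS_between/MS_within = 285.0/150.0 = 1.9. F_crit ≈ 3.354. Fail to reject H₀.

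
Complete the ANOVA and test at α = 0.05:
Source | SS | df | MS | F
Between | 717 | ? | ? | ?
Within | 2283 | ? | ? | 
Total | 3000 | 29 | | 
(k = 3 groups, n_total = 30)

df_between = 2, df_within = 27. MS_between = 358.5, MS_within = 84.56. F = 4.24, F_crit ≈ 3.354. Reject H₀.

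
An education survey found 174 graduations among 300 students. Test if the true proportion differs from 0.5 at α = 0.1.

p̂ = 0.58, p₀ = 0.5. z = (p̂ - p₀)/√(p₀(1-p₀)/n) = 2.771. Critical: ±1.645. Reject H₀.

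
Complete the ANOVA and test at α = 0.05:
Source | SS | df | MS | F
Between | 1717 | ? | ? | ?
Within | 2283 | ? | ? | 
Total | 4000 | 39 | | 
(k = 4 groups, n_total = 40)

df_between = 3, df_within = 36. MS_between = 572.33, MS_within = 63.42. F = 9.025, F_crit ≈ 2.866. Reject H₀.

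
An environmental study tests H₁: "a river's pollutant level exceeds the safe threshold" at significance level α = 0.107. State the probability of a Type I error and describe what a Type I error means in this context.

P(Type I error) = α = 0.107. A Type I error is rejecting H₀ when H₀ is actually true (false positive) — here, concluding that a river's pollutant level exceeds the safe threshold when in fact this is not the case. Consequence: shutting down a compliant factory unnecessarily.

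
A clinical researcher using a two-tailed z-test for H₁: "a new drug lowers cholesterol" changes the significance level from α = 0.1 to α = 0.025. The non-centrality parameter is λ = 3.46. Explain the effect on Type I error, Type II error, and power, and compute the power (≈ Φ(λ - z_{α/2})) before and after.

Decreasing α from 0.1 to 0.025:
• Type I error rate decreases (α is the Type I rate by definition).
• Critical value moves from z_{α/2} = 1.645 to 2.241, so power = Φ(λ - z_{α/2}) goes from Φ(3.46 - 1.645) = 0.965 to Φ(3.46 - 2.241) = 0.889.
• Type II error rate β = 1 - power therefore increases (0.035 → 0.111).
Appropriate when false positives are costly — here, approving an ineffective drug — patients take a useless medication and may skip effective alternatives.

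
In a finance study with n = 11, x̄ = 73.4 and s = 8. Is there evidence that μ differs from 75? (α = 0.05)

t = (x̄ - μ₀)/(s/√n) = (73.4 - 75)/(8/√11) = -0.663. df = 10, critical t = ±2.228. Fail to reject H₀.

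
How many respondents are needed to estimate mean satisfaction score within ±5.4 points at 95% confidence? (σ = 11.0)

n = (z*σ/E)² = (1.96×11.0/5.4)² = 15.9 → n = 16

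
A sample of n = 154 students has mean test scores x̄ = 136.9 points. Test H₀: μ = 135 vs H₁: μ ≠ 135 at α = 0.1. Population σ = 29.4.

z = (x̄ - μ₀)/(σ/√n) = (136.9 - 135)/(29.4/√154) = 0.802. Critical value: ±1.645. Since |0.802| ≤ 1.645, Fail to reject H₀.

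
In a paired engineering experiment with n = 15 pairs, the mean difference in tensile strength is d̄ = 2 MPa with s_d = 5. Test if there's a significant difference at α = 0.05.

t = d̄/(s_d/√n) = 2/(5/√15) = 1.549. df = 14, critical t = ±2.145. Fail to reject H₀.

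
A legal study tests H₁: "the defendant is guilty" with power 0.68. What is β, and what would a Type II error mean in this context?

β = 1 - power = 1 - 0.68 = 0.32. A Type II error is failing to reject H₀ when H₀ is false (false negative) — here, failing to conclude that the defendant is guilty when in fact it is true. Consequence: acquitting a guilty person.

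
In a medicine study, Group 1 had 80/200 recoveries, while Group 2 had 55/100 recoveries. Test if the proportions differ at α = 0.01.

p̂₁ = 0.4, p̂₂ = 0.55, pooled p̂ = 0.45. z = -2.462. Critical: ±2.576. Fail to reject H₀.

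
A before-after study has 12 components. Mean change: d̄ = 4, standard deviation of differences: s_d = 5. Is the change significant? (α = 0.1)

t = d̄/(s_d/√n) = 4/(5/√12) = 2.771. df = 11, critical t = ±1.796. Reject H₀.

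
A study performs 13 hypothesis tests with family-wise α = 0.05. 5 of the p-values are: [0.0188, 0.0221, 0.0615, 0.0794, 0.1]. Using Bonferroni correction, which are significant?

Bonferroni α = 0.05/13 = 0.00385. None of the given p-values are significant.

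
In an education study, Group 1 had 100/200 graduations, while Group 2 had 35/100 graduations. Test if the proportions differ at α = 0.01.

p̂₁ = 0.5, p̂₂ = 0.35, pooled p̂ = 0.45. z = 2.462. Critical: ±2.576. Fail to reject H₀.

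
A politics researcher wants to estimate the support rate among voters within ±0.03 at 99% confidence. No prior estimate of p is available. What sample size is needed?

Conservative approach: use p = 0.5 (maximizes p(1-p) = 0.25). n = z²(0.25)/E² = 2.576²×0.25/0.03² = 1843.3 → n = 1844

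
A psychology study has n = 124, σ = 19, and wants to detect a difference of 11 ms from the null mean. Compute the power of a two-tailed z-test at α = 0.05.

SE = σ/√n = 19/√124 = 1.706. Non-centrality λ = d/SE = 11/1.706 = 6.447. Power ≈ Φ(λ - z_{α/2}) = Φ(6.447 - 1.96) = Φ(4.487) = 1.0.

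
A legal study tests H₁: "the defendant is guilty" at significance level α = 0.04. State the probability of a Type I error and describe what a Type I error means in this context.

P(Type I error) = α = 0.04. A Type I error is rejecting H₀ when H₀ is actually true (false positive) — here, concluding that the defendant is guilty when in fact this is not the case. Consequence: convicting an innocent person.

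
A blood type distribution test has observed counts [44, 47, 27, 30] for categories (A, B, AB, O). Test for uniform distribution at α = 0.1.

Expected = 37 each. χ² = Σ(O-E)²/E = 8.054. df = 3, critical value = 6.251. Reject H₀.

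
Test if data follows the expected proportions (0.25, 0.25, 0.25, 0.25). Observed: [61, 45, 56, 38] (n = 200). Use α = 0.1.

Expected: [50.0, 50.0, 50.0, 50.0]. χ² = 6.52. df = 3, critical = 6.251. Reject H₀.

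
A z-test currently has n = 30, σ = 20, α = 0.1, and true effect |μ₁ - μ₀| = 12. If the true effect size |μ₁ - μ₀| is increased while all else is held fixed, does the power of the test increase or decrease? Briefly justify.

Power increases: a larger true effect increases the non-centrality λ = |μ₁ - μ₀|/(σ/√n).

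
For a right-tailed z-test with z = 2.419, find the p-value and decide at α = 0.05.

p = P(Z > 2.419) = 1 - Φ(2.419) ≈ 0.0078. Since p < 0.05, reject H₀ (significant) at α = 0.05.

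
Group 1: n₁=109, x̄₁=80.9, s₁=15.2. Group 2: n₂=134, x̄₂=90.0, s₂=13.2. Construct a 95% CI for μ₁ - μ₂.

Difference = -9.1. SE = √(15.2²/109 + 13.2²/134) = 1.849. CI = (-12.72, -5.48)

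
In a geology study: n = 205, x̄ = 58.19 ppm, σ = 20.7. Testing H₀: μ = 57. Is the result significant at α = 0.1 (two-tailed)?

z = (58.19 - 57)/(20.7/√205) = 0.823. Since |z| ≤ 1.645, not significant at α = 0.1.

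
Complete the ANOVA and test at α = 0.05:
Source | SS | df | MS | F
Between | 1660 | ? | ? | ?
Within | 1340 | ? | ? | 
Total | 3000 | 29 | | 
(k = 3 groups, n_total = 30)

df_between = 2, df_within = 27. MS_between = 830.0, MS_within = 49.63. F = 16.724, F_crit ≈ 3.354. Reject H₀.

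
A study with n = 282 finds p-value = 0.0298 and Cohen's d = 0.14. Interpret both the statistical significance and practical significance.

Statistically significant (p = 0.0298 < 0.05). Cohen's d = 0.14 indicates a very small effect size. Both statistical and practical significance should be considered.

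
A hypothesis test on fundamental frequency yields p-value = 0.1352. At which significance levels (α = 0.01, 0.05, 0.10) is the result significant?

p = 0.1352. Not significant at any of the given levels.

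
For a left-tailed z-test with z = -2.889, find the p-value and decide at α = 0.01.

p = P(Z < -2.889) = Φ(-2.889) ≈ 0.0019. Since p < 0.01, reject H₀ (significant) at α = 0.01.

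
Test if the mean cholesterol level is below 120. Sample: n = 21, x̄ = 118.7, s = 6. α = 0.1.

t = (118.7 - 120)/(6/√21) = -0.993, df = 20. Critical t = -1.325. Fail to reject H₀.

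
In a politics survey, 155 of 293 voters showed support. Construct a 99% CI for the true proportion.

p̂ = 0.529. CI = p̂ ± z*√(p̂(1-p̂)/n) = (0.454, 0.604)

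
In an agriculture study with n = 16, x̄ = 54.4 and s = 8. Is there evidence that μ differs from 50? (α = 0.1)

t = (x̄ - μ₀)/(s/√n) = (54.4 - 50)/(8/√16) = 2.2. df = 15, critical t = ±1.753. Reject H₀.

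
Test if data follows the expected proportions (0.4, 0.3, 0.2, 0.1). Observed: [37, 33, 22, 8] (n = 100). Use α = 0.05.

Expected: [40.0, 30.0, 20.0, 10.0]. χ² = 1.125. df = 3, critical = 7.815. Fail to reject H₀.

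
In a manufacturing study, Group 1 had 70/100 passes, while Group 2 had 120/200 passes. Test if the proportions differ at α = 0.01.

p̂₁ = 0.7, p̂₂ = 0.6, pooled p̂ = 0.633. z = 1.694. Critical: ±2.576. Fail to reject H₀.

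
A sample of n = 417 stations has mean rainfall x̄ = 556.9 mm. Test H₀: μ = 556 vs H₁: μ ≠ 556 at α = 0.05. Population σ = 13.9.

z = (x̄ - μ₀)/(σ/√n) = (556.9 - 556)/(13.9/√417) = 1.322. Critical value: ±1.96. Since |1.322| ≤ 1.96, Fail to reject H₀.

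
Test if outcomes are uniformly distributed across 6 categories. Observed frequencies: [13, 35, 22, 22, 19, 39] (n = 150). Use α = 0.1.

Expected = 25 each. χ² = Σ(O-E)²/E = 19.76. df = 5, critical value = 9.236. Reject H₀.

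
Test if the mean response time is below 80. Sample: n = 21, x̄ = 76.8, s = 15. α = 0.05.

t = (76.8 - 80)/(15/√21) = -0.978, df = 20. Critical t = -1.725. Fail to reject H₀.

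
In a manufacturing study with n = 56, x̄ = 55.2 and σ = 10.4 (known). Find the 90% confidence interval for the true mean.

CI = x̄ ± z*(σ/√n) = 55.2 ± 1.645(10.4/√56) = 55.2 ± 2.29 = (52.91, 57.49)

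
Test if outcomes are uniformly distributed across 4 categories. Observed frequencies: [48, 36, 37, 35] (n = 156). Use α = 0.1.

Expected = 39 each. χ² = Σ(O-E)²/E = 2.821. df = 3, critical value = 6.251. Fail to reject H₀.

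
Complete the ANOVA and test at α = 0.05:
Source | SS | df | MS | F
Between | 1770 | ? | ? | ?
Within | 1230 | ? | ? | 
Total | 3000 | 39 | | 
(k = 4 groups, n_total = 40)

df_between = 3, df_within = 36. MS_between = 590.0, MS_within = 34.17. F = 17.268, F_crit ≈ 2.866. Reject H₀.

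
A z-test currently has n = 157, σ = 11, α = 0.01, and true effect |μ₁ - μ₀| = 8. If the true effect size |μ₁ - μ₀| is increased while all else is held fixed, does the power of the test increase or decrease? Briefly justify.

Power increases: a larger true effect increases the non-centrality λ = |μ₁ - μ₀|/(σ/√n).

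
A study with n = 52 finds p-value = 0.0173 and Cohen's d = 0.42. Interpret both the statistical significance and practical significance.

Statistically significant (p = 0.0173 < 0.05). Cohen's d = 0.42 indicates a small effect size. Both statistical and practical significance should be considered.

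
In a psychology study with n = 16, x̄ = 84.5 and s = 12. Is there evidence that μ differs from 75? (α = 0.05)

t = (x̄ - μ₀)/(s/√n) = (84.5 - 75)/(12/√16) = 3.167. df = 15, critical t = ±2.131. Reject H₀.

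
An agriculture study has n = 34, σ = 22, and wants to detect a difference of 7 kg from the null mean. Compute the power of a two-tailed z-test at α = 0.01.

SE = σ/√n = 22/√34 = 3.773. Non-centrality λ = d/SE = 7/3.773 = 1.855. Power ≈ Φ(λ - z_{α/2}) = Φ(1.855 - 2.576) = Φ(-0.721) = 0.236.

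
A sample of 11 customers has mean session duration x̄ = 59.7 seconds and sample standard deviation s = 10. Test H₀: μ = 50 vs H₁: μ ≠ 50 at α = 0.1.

t = (x̄ - μ₀)/(s/√n) = (59.7 - 50)/(10/√11) = 3.217. df = 10, critical t = ±1.812. Reject H₀.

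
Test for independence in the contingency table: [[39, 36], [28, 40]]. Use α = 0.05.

χ² = 1.678. df = 1, critical = 3.841. Fail to reject H₀. No evidence of dependence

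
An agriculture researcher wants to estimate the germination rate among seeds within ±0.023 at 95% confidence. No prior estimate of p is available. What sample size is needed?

Conservative approach: use p = 0.5 (maximizes p(1-p) = 0.25). n = z²(0.25)/E² = 1.96²×0.25/0.023² = 1815.5 → n = 1816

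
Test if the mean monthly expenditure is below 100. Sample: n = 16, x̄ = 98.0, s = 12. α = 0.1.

t = (98.0 - 100)/(12/√16) = -0.667, df = 15. Critical t = -1.341. Fail to reject H₀.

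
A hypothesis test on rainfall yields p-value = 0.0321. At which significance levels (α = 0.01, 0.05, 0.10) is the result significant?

p = 0.0321. Significant at: α = 0.05, 0.1.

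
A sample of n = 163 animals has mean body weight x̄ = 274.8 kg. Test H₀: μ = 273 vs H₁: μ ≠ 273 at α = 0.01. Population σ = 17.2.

z = (x̄ - μ₀)/(σ/√n) = (274.8 - 273)/(17.2/√163) = 1.336. Critical value: ±2.576. Since |1.336| ≤ 2.576, Fail to reject H₀.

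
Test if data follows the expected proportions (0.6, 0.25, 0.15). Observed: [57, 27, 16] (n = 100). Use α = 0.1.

Expected: [60.0, 25.0, 15.0]. χ² = 0.377. df = 2, critical = 4.605. Fail to reject H₀.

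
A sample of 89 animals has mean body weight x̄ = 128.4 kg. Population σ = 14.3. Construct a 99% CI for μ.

CI = x̄ ± z*(σ/√n) = 128.4 ± 2.576(14.3/√89) = 128.4 ± 3.9 = (124.5, 132.3)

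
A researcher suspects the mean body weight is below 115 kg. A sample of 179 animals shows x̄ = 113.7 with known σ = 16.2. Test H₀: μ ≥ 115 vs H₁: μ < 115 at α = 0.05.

z = -1.074. Critical value: -1.645. Fail to reject H₀.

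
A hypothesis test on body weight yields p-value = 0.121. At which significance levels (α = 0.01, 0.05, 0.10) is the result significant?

p = 0.121. Not significant at any of the given levels.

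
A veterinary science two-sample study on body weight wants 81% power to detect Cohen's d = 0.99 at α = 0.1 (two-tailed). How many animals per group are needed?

z_{α/2} = 1.645, z_β = Φ⁻¹(0.81) = 0.878. For large effect (d = 0.99): n per group = 2(z_{α/2} + z_β)²/d² = 2(1.645 + 0.878)²/0.99² = 13.0 → 13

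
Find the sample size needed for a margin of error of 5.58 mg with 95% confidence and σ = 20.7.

n = (z*σ/E)² = (1.96×20.7/5.58)² = 52.9 → n = 53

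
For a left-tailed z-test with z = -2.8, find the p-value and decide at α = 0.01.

p = P(Z < -2.8) = Φ(-2.8) ≈ 0.0026. Since p < 0.01, reject H₀ (significant) at α = 0.01.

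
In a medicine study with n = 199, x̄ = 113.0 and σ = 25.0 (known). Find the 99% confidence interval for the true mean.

CI = x̄ ± z*(σ/√n) = 113.0 ± 2.576(25.0/√199) = 113.0 ± 4.57 = (108.43, 117.57)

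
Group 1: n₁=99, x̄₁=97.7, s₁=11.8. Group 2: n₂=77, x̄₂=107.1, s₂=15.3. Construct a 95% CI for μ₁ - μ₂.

Difference = -9.4. SE = √(11.8²/99 + 15.3²/77) = 2.109. CI = (-13.53, -5.27)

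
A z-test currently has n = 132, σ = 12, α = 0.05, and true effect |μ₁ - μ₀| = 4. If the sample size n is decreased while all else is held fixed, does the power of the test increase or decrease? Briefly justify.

Power decreases: a smaller n inflates the standard error σ/√n, pulling the sampling distribution under H₁ back toward the critical value.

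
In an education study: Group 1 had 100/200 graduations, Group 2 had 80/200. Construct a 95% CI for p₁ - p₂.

p̂₁ = 0.5, p̂₂ = 0.4. Difference = 0.1. CI = (0.003, 0.197)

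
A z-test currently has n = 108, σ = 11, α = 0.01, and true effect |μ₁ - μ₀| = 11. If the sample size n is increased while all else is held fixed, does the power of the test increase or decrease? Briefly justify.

Power increases: a larger n shrinks the standard error σ/√n, moving the sampling distribution under H₁ further from the critical value.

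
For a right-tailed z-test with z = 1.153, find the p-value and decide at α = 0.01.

p = P(Z > 1.153) = 1 - Φ(1.153) ≈ 0.1245. Since p ≥ 0.01, fail to reject H₀ (not significant) at α = 0.01.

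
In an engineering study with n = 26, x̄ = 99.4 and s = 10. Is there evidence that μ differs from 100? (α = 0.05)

t = (x̄ - μ₀)/(s/√n) = (99.4 - 100)/(10/√26) = -0.306. df = 25, critical t = ±2.06. Fail to reject H₀.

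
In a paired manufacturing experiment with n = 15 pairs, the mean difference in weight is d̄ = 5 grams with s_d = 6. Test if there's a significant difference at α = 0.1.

t = d̄/(s_d/√n) = 5/(6/√15) = 3.227. df = 14, critical t = ±1.761. Reject H₀.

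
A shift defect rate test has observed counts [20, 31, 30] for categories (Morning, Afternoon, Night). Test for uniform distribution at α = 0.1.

Expected = 27 each. χ² = Σ(O-E)²/E = 2.741. df = 2, critical value = 4.605. Fail to reject H₀.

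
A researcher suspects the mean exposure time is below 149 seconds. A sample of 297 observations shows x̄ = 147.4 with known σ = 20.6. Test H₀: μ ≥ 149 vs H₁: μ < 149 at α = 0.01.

z = -1.339. Critical value: -2.33. Fail to reject H₀.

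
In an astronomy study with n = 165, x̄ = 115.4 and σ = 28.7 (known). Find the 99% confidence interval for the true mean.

CI = x̄ ± z*(σ/√n) = 115.4 ± 2.576(28.7/√165) = 115.4 ± 5.76 = (109.64, 121.16)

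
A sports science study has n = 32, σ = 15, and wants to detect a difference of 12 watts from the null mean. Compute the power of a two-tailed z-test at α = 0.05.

SE = σ/√n = 15/√32 = 2.652. Non-centrality λ = d/SE = 12/2.652 = 4.525. Power ≈ Φ(λ - z_{α/2}) = Φ(4.525 - 1.96) = Φ(2.565) = 0.995.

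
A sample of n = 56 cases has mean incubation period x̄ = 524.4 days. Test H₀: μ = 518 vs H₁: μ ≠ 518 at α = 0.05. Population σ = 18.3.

z = (x̄ - μ₀)/(σ/√n) = (524.4 - 518)/(18.3/√56) = 2.617. Critical value: ±1.96. Since |2.617| > 1.96, Reject H₀.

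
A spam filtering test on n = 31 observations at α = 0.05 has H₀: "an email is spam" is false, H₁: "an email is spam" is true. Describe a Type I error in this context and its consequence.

Type I error: rejecting H₀ when it is true — concluding that an email is spam when in fact it is not. Consequence: a legitimate email is sent to the spam folder and the user misses it.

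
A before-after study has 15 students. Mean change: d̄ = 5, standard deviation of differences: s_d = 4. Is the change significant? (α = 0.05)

t = d̄/(s_d/√n) = 5/(4/√15) = 4.841. df = 14, critical t = ±2.145. Reject H₀.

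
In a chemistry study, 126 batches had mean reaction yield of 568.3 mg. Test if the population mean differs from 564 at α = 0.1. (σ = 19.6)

z = (x̄ - μ₀)/(σ/√n) = (568.3 - 564)/(19.6/√126) = 2.463. Critical value: ±1.645. Since |2.463| > 1.645, Reject H₀.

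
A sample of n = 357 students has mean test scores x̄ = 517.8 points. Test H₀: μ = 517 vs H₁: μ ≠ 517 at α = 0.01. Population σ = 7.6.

z = (x̄ - μ₀)/(σ/√n) = (517.8 - 517)/(7.6/√357) = 1.989. Critical value: ±2.576. Since |1.989| ≤ 2.576, Fail to reject H₀.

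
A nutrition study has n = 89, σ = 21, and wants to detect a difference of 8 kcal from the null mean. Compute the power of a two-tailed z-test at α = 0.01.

SE = σ/√n = 21/√89 = 2.226. Non-centrality λ = d/SE = 8/2.226 = 3.594. Power ≈ Φ(λ - z_{α/2}) = Φ(3.594 - 2.576) = Φ(1.018) = 0.846.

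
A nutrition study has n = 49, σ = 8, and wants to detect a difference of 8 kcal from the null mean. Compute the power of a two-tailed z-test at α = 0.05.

SE = σ/√n = 8/√49 = 1.143. Non-centrality λ = d/SE = 8/1.143 = 7.0. Power ≈ Φ(λ - z_{α/2}) = Φ(7.0 - 1.96) = Φ(5.04) = 1.0.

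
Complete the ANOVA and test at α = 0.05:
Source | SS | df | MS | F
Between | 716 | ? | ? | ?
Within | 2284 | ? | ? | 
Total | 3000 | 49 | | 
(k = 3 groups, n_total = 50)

df_between = 2, df_within = 47. MS_between = 358.0, MS_within = 48.6. F = 7.367, F_crit ≈ 3.195. Reject H₀.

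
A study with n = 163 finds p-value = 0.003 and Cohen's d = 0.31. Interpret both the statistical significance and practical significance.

Statistically significant (p = 0.003 < 0.05). Cohen's d = 0.31 indicates a small effect size. Both statistical and practical significance should be considered.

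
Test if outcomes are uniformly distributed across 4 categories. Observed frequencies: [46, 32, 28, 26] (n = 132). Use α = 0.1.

Expected = 33 each. χ² = Σ(O-E)²/E = 7.394. df = 3, critical value = 6.251. Reject H₀.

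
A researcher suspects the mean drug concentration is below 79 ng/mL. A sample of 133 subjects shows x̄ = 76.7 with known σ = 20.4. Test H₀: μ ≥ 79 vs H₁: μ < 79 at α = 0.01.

z = -1.3. Critical value: -2.33. Fail to reject H₀.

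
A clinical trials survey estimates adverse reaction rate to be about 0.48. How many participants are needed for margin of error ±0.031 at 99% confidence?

n = z²p(1-p)/E² = 2.576²×0.48×0.52/0.031² = 1723.5 → n = 1724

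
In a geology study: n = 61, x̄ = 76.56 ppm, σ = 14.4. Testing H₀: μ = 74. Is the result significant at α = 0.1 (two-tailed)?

z = (76.56 - 74)/(14.4/√61) = 1.388. Since |z| ≤ 1.645, not significant at α = 0.1.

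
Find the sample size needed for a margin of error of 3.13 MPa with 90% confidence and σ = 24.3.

n = (z*σ/E)² = (1.645×24.3/3.13)² = 163.1 → n = 164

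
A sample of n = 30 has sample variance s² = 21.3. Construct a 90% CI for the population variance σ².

df = 29. χ²_{0.05} = 42.557, χ²_{0.95} = 17.708. CI for σ² = ((n-1)s²/χ²_{α/2}, (n-1)s²/χ²_{1-α/2}) = (29·21.3/42.557, 29·21.3/17.708) = (14.51, 34.88)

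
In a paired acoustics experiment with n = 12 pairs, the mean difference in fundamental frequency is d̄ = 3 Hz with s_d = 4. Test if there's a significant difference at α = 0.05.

t = d̄/(s_d/√n) = 3/(4/√12) = 2.598. df = 11, critical t = ±2.201. Reject H₀.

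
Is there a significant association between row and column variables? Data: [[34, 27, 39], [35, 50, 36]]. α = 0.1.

χ² = 5.055. df = 2, critical = 4.605. Reject H₀. Variables are dependent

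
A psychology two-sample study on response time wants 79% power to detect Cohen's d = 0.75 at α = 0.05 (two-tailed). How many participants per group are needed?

z_{α/2} = 1.96, z_β = Φ⁻¹(0.79) = 0.806. For medium effect (d = 0.75): n per group = 2(z_{α/2} + z_β)²/d² = 2(1.96 + 0.806)²/0.75² = 27.2 → 28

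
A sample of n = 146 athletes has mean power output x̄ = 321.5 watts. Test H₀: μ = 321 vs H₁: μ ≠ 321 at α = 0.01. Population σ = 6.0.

z = (x̄ - μ₀)/(σ/√n) = (321.5 - 321)/(6.0/√146) = 1.007. Critical value: ±2.576. Since |1.007| ≤ 2.576, Fail to reject H₀.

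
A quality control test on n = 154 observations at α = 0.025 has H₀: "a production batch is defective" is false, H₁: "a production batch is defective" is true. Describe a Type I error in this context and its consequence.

Type I error: rejecting H₀ when it is true — concluding that a production batch is defective when in fact it is not. Consequence: scrapping a good batch — wasted material and cost for no reason.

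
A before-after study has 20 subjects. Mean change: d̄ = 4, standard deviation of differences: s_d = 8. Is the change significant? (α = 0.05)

t = d̄/(s_d/√n) = 4/(8/√20) = 2.236. df = 19, critical t = ±2.093. Reject H₀.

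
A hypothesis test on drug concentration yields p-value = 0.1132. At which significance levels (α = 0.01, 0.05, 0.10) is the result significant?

p = 0.1132. Not significant at any of the given levels.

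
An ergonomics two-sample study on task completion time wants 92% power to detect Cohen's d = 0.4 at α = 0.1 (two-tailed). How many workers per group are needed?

z_{α/2} = 1.645, z_β = Φ⁻¹(0.92) = 1.405. For small effect (d = 0.4): n per group = 2(z_{α/2} + z_β)²/d² = 2(1.645 + 1.405)²/0.4² = 116.3 → 117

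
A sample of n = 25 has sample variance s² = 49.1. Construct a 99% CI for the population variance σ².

df = 24. χ²_{0.005} = 45.559, χ²_{0.995} = 9.886. CI for σ² = ((n-1)s²/χ²_{α/2}, (n-1)s²/χ²_{1-α/2}) = (24·49.1/45.559, 24·49.1/9.886) = (25.87, 119.2)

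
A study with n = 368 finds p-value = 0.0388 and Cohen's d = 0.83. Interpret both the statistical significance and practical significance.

Statistically significant (p = 0.0388 < 0.05). Cohen's d = 0.83 indicates a large effect size. Both statistical and practical significance should be considered.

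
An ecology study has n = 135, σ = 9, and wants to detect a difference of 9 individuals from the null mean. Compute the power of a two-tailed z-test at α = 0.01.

SE = σ/√n = 9/√135 = 0.775. Non-centrality λ = d/SE = 9/0.775 = 11.619. Power ≈ Φ(λ - z_{α/2}) = Φ(11.619 - 2.576) = Φ(9.043) = 1.0.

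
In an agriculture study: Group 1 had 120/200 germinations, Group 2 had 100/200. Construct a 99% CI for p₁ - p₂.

p̂₁ = 0.6, p̂₂ = 0.5. Difference = 0.1. CI = (-0.028, 0.228)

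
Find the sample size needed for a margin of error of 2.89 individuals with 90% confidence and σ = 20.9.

n = (z*σ/E)² = (1.645×20.9/2.89)² = 141.5 → n = 142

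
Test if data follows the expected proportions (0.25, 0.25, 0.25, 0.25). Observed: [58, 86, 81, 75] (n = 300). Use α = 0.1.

Expected: [75.0, 75.0, 75.0, 75.0]. χ² = 5.947. df = 3, critical = 6.251. Fail to reject H₀.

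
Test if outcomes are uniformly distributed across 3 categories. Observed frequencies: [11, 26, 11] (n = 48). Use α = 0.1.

Expected = 16 each. χ² = Σ(O-E)²/E = 9.375. df = 2, critical value = 4.605. Reject H₀.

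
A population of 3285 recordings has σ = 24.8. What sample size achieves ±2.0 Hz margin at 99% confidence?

Without FPC: n₀ = (2.576×24.8/2.0)² = 1020.317. With FPC: n = n₀N/(n₀+N-1) = 778.7 → n = 779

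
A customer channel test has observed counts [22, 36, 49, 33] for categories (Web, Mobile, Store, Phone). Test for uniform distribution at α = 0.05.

Expected = 35 each. χ² = Σ(O-E)²/E = 10.571. df = 3, critical value = 7.815. Reject H₀.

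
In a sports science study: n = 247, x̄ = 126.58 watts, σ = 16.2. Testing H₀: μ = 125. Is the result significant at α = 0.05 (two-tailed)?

z = (126.58 - 125)/(16.2/√247) = 1.533. Since |z| ≤ 1.96, not significant at α = 0.05.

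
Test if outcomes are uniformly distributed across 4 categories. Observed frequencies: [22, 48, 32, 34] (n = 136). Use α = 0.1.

Expected = 34 each. χ² = Σ(O-E)²/E = 10.118. df = 3, critical value = 6.251. Reject H₀.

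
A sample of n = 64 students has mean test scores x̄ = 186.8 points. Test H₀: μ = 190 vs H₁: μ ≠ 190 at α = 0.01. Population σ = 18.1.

z = (x̄ - μ₀)/(σ/√n) = (186.8 - 190)/(18.1/√64) = -1.414. Critical value: ±2.576. Since |-1.414| ≤ 2.576, Fail to reject H₀.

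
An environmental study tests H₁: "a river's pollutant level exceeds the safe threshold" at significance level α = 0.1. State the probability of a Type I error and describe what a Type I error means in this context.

P(Type I error) = α = 0.1. A Type I error is rejecting H₀ when H₀ is actually true (false positive) — here, concluding that a river's pollutant level exceeds the safe threshold when in fact this is not the case. Consequence: shutting down a compliant factory unnecessarily.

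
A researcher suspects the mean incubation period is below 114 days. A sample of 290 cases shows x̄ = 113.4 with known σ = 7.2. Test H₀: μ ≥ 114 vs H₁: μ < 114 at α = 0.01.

z = -1.419. Critical value: -2.33. Fail to reject H₀.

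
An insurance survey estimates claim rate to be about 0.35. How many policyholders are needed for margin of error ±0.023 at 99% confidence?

n = z²p(1-p)/E² = 2.576²×0.35×0.65/0.023² = 2853.8 → n = 2854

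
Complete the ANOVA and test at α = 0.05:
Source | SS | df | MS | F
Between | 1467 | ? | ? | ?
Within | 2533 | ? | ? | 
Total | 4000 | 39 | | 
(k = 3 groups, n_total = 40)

df_between = 2, df_within = 37. MS_between = 733.5, MS_within = 68.46. F = 10.714, F_crit ≈ 3.252. Reject H₀.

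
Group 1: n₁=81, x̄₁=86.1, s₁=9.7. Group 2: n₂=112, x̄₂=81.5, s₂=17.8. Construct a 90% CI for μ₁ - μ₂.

Difference = 4.6. SE = √(9.7²/81 + 17.8²/112) = 1.998. CI = (1.31, 7.89)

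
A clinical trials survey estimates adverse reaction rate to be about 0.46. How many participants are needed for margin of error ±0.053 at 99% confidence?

n = z²p(1-p)/E² = 2.576²×0.46×0.54/0.053² = 586.8 → n = 587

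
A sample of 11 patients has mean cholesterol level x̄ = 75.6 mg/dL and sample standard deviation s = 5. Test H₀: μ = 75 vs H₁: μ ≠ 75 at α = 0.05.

t = (x̄ - μ₀)/(s/√n) = (75.6 - 75)/(5/√11) = 0.398. df = 10, critical t = ±2.228. Fail to reject H₀.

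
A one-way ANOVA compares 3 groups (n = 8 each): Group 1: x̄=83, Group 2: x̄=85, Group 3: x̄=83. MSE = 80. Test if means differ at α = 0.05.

Grand mean = 83.67. SS_between = 21.33, MS_between = 10.67. F = 0.133, F_crit ≈ 3.467. Fail to reject H₀.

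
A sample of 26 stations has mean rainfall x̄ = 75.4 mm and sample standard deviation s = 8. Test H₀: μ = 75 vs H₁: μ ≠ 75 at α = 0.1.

t = (x̄ - μ₀)/(s/√n) = (75.4 - 75)/(8/√26) = 0.255. df = 25, critical t = ±1.708. Fail to reject H₀.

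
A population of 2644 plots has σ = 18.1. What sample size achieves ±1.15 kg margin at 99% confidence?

Without FPC: n₀ = (2.576×18.1/1.15)² = 1643.816. With FPC: n = n₀N/(n₀+N-1) = 1013.9 → n = 1014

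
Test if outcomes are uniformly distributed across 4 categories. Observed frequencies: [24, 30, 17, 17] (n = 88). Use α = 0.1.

Expected = 22 each. χ² = Σ(O-E)²/E = 5.364. df = 3, critical value = 6.251. Fail to reject H₀.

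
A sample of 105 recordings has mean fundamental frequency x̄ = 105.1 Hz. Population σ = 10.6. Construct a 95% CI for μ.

CI = x̄ ± z*(σ/√n) = 105.1 ± 1.96(10.6/√105) = 105.1 ± 2.03 = (103.07, 107.13)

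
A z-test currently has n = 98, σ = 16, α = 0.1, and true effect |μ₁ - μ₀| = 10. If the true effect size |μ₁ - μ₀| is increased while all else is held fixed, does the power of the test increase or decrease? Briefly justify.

Power increases: a larger true effect increases the non-centrality λ = |μ₁ - μ₀|/(σ/√n).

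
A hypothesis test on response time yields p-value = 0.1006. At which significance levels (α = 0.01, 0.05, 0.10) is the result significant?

p = 0.1006. Not significant at any of the given levels.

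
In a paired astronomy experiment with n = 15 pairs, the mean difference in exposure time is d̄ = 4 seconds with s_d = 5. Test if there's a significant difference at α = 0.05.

t = d̄/(s_d/√n) = 4/(5/√15) = 3.098. df = 14, critical t = ±2.145. Reject H₀.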